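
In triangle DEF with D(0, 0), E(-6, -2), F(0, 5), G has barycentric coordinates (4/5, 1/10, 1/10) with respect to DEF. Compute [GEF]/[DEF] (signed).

4/5

The signed ratio [GEF]/[DEF] equals the barycentric coordinate of G at vertex D, which is 4/5.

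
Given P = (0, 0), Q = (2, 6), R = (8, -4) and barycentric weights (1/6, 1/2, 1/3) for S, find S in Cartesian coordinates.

(11/3, 5/3)

S = (1/6)·P + (1/2)·Q + (1/3)·R.
x-coordinate: (1/6)·0 + (1/2)·2 + (1/3)·8 = 11/3.
y-coordinate: (1/6)·0 + (1/2)·6 + (1/3)·(-4) = 5/3.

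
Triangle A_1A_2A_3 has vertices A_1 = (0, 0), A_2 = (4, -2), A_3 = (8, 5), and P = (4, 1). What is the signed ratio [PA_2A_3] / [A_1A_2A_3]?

1/3

[A_1A_2A_3] = ½·(0·(-2−5) + 4·(5−0) + 8·(0−(-2))) = ½·(0 + 20 + 16) = 18.
[PA_2A_3] = ½·(4·(-2−5) + 4·(5−1) + 8·(1−(-2))) = ½·(-28 + 16 + 24) = 6, so the ratio is 6/18 = 1/3.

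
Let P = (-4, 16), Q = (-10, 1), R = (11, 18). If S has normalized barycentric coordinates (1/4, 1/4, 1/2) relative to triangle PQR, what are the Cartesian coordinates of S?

(2, 53/4)

S = (1/4)·P + (1/4)·Q + (1/2)·R.
x-coordinate: (1/4)·(-4) + (1/4)·(-10) + (1/2)·11 = 2.
y-coordinate: (1/4)·16 + (1/4)·1 + (1/2)·18 = 53/4.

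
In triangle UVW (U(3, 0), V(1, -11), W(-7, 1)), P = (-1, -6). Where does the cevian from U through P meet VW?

(-5/3, -7)

Barycentric coordinates of P with respect to UVW: (1/7, 4/7, 2/7).
On side VW the U-coordinate is zero; dropping P's U-weight 1/7 and renormalizing the remaining 4/7 : 2/7 gives weights 2/3, 1/3 on V, W.
Q = (2/3)·(1, -11) + (1/3)·(-7, 1) = (-5/3, -7).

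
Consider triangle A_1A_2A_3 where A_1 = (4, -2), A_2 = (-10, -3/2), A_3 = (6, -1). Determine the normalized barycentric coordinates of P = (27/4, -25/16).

(5/8, -1/8, 1/2)

Signed area of the reference triangle: [A_1A_2A_3] = ½·(4·(-3/2−(-1)) + (-10)·(-1−(-2)) + 6·(-2−(-3/2))) = ½·(-2 − 10 − 3) = -15/2.
[PA_2A_3] = ½·((27/4)·(-3/2−(-1)) + (-10)·(-1−(-25/16)) + 6·(-25/16−(-3/2))) = ½·(-27/8 − 45/8 − 3/8) = -75/16, so the A_1-coordinate is (-75/16)/(-15/2) = 5/8.
[A_1PA_3] = ½·(4·(-25/16−(-1)) + (27/4)·(-1−(-2)) + 6·(-2−(-25/16))) = ½·(-9/4 + 27/4 − 21/8) = 15/16, so the A_2-coordinate is -1/8.
[A_1A_2P] = ½·(4·(-3/2−(-25/16)) + (-10)·(-25/16−(-2)) + (27/4)·(-2−(-3/2))) = ½·(1/4 − 35/8 − 27/8) = -15/4, so the A_3-coordinate is 1/2.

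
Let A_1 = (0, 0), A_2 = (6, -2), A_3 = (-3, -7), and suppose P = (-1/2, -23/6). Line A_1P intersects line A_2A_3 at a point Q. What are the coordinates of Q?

(-3/4, -23/4)

Barycentric coordinates of P with respect to A_1A_2A_3: (1/3, 1/6, 1/2).
On side A_2A_3 the A_1-coordinate is zero; dropping P's A_1-weight 1/3 and renormalizing the remaining 1/6 : 1/2 gives weights 1/4, 3/4 on A_2, A_3.
Q = (1/4)·(6, -2) + (3/4)·(-3, -7) = (-3/4, -23/4).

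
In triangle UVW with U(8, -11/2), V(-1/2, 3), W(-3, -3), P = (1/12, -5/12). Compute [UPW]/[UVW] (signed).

1/2

[UVW] = ½·(8·(3−(-3)) + (-1/2)·(-3−(-11/2)) + (-3)·(-11/2−3)) = ½·(48 − 5/4 + 51/2) = 289/8.
[UPW] = ½·(8·(-5/12−(-3)) + (1/12)·(-3−(-11/2)) + (-3)·(-11/2−(-5/12))) = ½·(62/3 + 5/24 + 61/4) = 289/16, so the ratio is (289/16)/(289/8) = 1/2.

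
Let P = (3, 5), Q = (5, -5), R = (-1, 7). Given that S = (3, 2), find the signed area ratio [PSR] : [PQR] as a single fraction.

[PQR] = ½·(3·(-5−7) + 5·(7−5) + (-1)·(5−(-5))) = ½·(-36 + 10 − 10) = -18.
[PSR] = ½·(3·(2−7) + 3·(7−5) + (-1)·(5−2)) = ½·(-15 + 6 − 3) = -6, so the ratio is (-6)/(-18) = 1/3.

1/3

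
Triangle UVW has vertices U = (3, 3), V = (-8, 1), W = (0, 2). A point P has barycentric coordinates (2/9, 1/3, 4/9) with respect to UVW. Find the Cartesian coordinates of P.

P = (2/9)·U + (1/3)·V + (4/9)·W.
x-coordinate: (2/9)·3 + (1/3)·(-8) + (4/9)·0 = -2.
y-coordinate: (2/9)·3 + (1/3)·1 + (4/9)·2 = 17/9.

(-2, 17/9)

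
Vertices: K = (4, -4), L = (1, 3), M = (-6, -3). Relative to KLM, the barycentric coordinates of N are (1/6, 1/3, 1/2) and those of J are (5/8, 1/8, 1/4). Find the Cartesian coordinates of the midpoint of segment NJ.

Barycentric coordinates of the midpoint are the average: (19/48, 11/48, 3/8).
Converting: (19/48)·K + (11/48)·L + (3/8)·M = (-7/16, -97/48).

(-7/16, -97/48)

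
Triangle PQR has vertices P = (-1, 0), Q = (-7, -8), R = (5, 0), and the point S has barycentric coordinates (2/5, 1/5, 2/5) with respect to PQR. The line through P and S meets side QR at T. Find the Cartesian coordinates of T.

Line PS meets QR where the P-coordinate vanishes; zeroing S's P-weight and renormalizing leaves Q, R-weights 1/5 : 2/5 → (1/3, 2/3).
So T = (1/3)·Q + (2/3)·R = (1, -8/3).

(1, -8/3)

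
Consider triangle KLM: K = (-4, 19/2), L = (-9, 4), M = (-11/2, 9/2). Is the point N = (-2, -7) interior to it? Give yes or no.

Barycentric coordinates of N: (-168/67, -139/67, 374/67).
The three coordinates are negative, negative, positive; a point is interior exactly when all three are positive.

no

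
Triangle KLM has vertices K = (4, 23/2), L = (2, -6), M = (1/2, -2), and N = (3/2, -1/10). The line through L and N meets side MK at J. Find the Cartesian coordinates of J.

Barycentric coordinates of N with respect to KLM: (1/5, 1/5, 3/5).
On side MK the L-coordinate is zero; dropping N's L-weight 1/5 and renormalizing the remaining 3/5 : 1/5 gives weights 3/4, 1/4 on M, K.
J = (3/4)·(1/2, -2) + (1/4)·(4, 23/2) = (11/8, 11/8).

(11/8, 11/8)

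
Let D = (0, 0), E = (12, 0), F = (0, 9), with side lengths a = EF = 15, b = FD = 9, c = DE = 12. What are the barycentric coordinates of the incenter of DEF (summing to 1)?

The incenter has barycentric coordinates proportional to the opposite side lengths: (15 : 9 : 12).
Normalizing by 15+9+12 = 36 gives (5/12, 1/4, 1/3).

(5/12, 1/4, 1/3)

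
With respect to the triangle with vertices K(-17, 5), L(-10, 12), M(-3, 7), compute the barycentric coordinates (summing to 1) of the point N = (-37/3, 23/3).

Signed area of the reference triangle: [KLM] = ½·((-17)·(12−7) + (-10)·(7−5) + (-3)·(5−12)) = ½·(-85 − 20 + 21) = -42.
[NLM] = ½·((-37/3)·(12−7) + (-10)·(7−(23/3)) + (-3)·(23/3−12)) = ½·(-185/3 + 20/3 + 13) = -21, so the K-coordinate is (-21)/(-42) = 1/2.
[KNM] = ½·((-17)·(23/3−7) + (-37/3)·(7−5) + (-3)·(5−(23/3))) = ½·(-34/3 − 74/3 + 8) = -14, so the L-coordinate is 1/3.
[KLN] = ½·((-17)·(12−(23/3)) + (-10)·(23/3−5) + (-37/3)·(5−12)) = ½·(-221/3 − 80/3 + 259/3) = -7, so the M-coordinate is 1/6.

(1/2, 1/3, 1/6)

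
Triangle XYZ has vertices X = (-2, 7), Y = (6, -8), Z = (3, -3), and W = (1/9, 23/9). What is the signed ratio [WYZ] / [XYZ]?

4/9

[XYZ] = ½·((-2)·(-8−(-3)) + 6·(-3−7) + 3·(7−(-8))) = ½·(10 − 60 + 45) = -5/2.
[WYZ] = ½·((1/9)·(-8−(-3)) + 6·(-3−(23/9)) + 3·(23/9−(-8))) = ½·(-5/9 − 100/3 + 95/3) = -10/9, so the ratio is (-10/9)/(-5/2) = 4/9.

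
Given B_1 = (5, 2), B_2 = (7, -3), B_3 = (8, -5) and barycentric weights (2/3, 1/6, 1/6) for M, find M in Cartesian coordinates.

(35/6, 0)

M = (2/3)·B_1 + (1/6)·B_2 + (1/6)·B_3.
x-coordinate: (2/3)·5 + (1/6)·7 + (1/6)·8 = 35/6.
y-coordinate: (2/3)·2 + (1/6)·(-3) + (1/6)·(-5) = 0.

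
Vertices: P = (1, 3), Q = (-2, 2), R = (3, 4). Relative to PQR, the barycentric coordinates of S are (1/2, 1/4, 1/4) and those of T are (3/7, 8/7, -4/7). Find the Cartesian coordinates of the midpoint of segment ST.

Barycentric coordinates of the midpoint are the average: (13/28, 39/56, -9/56).
Converting: (13/28)·P + (39/56)·Q + (-9/56)·R = (-79/56, 15/7).

(-79/56, 15/7)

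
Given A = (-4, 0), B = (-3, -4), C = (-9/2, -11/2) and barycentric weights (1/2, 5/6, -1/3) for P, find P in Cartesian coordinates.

P = (1/2)·A + (5/6)·B + (-1/3)·C.
x-coordinate: (1/2)·(-4) + (5/6)·(-3) + (-1/3)·(-9/2) = -3.
y-coordinate: (1/2)·0 + (5/6)·(-4) + (-1/3)·(-11/2) = -3/2.

(-3, -3/2)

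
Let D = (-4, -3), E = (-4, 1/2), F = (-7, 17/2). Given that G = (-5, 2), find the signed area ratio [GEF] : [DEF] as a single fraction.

[DEF] = ½·((-4)·(1/2−(17/2)) + (-4)·(17/2−(-3)) + (-7)·(-3−(1/2))) = ½·(32 − 46 + 49/2) = 21/4.
[GEF] = ½·((-5)·(1/2−(17/2)) + (-4)·(17/2−2) + (-7)·(2−(1/2))) = ½·(40 − 26 − 21/2) = 7/4, so the ratio is (7/4)/(21/4) = 1/3.

1/3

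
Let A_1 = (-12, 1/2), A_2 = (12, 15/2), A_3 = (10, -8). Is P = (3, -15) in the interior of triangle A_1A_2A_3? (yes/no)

Barycentric coordinates of P: (189/716, -427/716, 477/358).
The three coordinates are positive, negative, positive; a point is interior exactly when all three are positive.

no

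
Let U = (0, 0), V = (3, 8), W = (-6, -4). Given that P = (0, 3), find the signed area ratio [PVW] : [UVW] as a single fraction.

[UVW] = ½·(0·(8−(-4)) + 3·(-4−0) + (-6)·(0−8)) = ½·(0 − 12 + 48) = 18.
[PVW] = ½·(0·(8−(-4)) + 3·(-4−3) + (-6)·(3−8)) = ½·(0 − 21 + 30) = 9/2, so the ratio is (9/2)/18 = 1/4.

1/4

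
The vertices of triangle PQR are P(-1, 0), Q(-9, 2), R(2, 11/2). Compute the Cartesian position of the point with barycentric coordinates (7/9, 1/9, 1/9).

S = (7/9)·P + (1/9)·Q + (1/9)·R.
x-coordinate: (7/9)·(-1) + (1/9)·(-9) + (1/9)·2 = -14/9.
y-coordinate: (7/9)·0 + (1/9)·2 + (1/9)·(11/2) = 5/6.

(-14/9, 5/6)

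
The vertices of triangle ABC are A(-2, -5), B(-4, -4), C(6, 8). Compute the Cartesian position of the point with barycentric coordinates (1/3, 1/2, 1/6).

P = (1/3)·A + (1/2)·B + (1/6)·C.
x-coordinate: (1/3)·(-2) + (1/2)·(-4) + (1/6)·6 = -5/3.
y-coordinate: (1/3)·(-5) + (1/2)·(-4) + (1/6)·8 = -7/3.

(-5/3, -7/3)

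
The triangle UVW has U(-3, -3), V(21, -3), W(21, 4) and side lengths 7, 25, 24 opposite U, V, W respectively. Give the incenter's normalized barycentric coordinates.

The incenter has barycentric coordinates proportional to the opposite side lengths: (7 : 25 : 24).
Normalizing by 7+25+24 = 56 gives (1/8, 25/56, 3/7).

(1/8, 25/56, 3/7)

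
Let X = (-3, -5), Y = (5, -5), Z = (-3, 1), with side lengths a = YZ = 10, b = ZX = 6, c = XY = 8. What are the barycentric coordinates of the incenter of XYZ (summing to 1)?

(5/12, 1/4, 1/3)

The incenter has barycentric coordinates proportional to the opposite side lengths: (10 : 6 : 8).
Normalizing by 10+6+8 = 24 gives (5/12, 1/4, 1/3).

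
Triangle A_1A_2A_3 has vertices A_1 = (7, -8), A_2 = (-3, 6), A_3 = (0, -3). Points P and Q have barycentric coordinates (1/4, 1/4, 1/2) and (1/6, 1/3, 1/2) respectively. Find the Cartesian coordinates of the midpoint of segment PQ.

Barycentric coordinates of the midpoint are the average: (5/24, 7/24, 1/2).
Converting: (5/24)·A_1 + (7/24)·A_2 + (1/2)·A_3 = (7/12, -17/12).

(7/12, -17/12)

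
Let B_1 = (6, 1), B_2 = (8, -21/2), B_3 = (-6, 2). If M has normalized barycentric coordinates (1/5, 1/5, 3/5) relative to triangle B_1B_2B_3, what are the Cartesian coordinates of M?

M = (1/5)·B_1 + (1/5)·B_2 + (3/5)·B_3.
x-coordinate: (1/5)·6 + (1/5)·8 + (3/5)·(-6) = -4/5.
y-coordinate: (1/5)·1 + (1/5)·(-21/2) + (3/5)·2 = -7/10.

(-4/5, -7/10)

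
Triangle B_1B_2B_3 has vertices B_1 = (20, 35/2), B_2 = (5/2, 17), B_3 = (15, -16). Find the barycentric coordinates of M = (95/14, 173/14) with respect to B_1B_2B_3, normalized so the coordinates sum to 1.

Signed area of the reference triangle: [B_1B_2B_3] = ½·(20·(17−(-16)) + (5/2)·(-16−(35/2)) + 15·(35/2−17)) = ½·(660 − 335/4 + 15/2) = 2335/8.
[MB_2B_3] = ½·((95/14)·(17−(-16)) + (5/2)·(-16−(173/14)) + 15·(173/14−17)) = ½·(3135/14 − 1985/28 − 975/14) = 2335/56, so the B_1-coordinate is (2335/56)/(2335/8) = 1/7.
[B_1MB_3] = ½·(20·(173/14−(-16)) + (95/14)·(-16−(35/2)) + 15·(35/2−(173/14))) = ½·(3970/7 − 6365/28 + 540/7) = 11675/56, so the B_2-coordinate is 5/7.
[B_1B_2M] = ½·(20·(17−(173/14)) + (5/2)·(173/14−(35/2)) + (95/14)·(35/2−17)) = ½·(650/7 − 90/7 + 95/28) = 2335/56, so the B_3-coordinate is 1/7.

(1/7, 5/7, 1/7)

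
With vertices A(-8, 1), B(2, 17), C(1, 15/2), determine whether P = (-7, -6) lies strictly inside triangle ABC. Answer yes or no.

no

Barycentric coordinates of P: (125/158, -139/158, 86/79).
The three coordinates are positive, negative, positive; a point is interior exactly when all three are positive.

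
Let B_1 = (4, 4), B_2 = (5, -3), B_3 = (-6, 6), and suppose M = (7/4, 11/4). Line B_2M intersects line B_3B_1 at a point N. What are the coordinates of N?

Barycentric coordinates of M with respect to B_1B_2B_3: (1/2, 1/4, 1/4).
On side B_3B_1 the B_2-coordinate is zero; dropping M's B_2-weight 1/4 and renormalizing the remaining 1/4 : 1/2 gives weights 1/3, 2/3 on B_3, B_1.
N = (1/3)·(-6, 6) + (2/3)·(4, 4) = (2/3, 14/3).

(2/3, 14/3)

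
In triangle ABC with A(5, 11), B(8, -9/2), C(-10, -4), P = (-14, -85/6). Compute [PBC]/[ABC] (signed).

[ABC] = ½·(5·(-9/2−(-4)) + 8·(-4−11) + (-10)·(11−(-9/2))) = ½·(-5/2 − 120 − 155) = -555/4.
[PBC] = ½·((-14)·(-9/2−(-4)) + 8·(-4−(-85/6)) + (-10)·(-85/6−(-9/2))) = ½·(7 + 244/3 + 290/3) = 185/2, so the ratio is (185/2)/(-555/4) = -2/3.

-2/3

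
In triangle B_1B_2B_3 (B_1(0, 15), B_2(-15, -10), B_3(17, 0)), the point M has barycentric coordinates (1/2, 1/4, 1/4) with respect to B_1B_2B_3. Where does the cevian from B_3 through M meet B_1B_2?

Line B_3M meets B_1B_2 where the B_3-coordinate vanishes; zeroing M's B_3-weight and renormalizing leaves B_1, B_2-weights 1/2 : 1/4 → (2/3, 1/3).
So N = (2/3)·B_1 + (1/3)·B_2 = (-5, 20/3).

(-5, 20/3)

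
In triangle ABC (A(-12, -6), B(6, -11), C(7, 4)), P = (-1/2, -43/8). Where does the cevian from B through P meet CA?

Barycentric coordinates of P with respect to ABC: (3/8, 3/8, 1/4).
On side CA the B-coordinate is zero; dropping P's B-weight 3/8 and renormalizing the remaining 1/4 : 3/8 gives weights 2/5, 3/5 on C, A.
Q = (2/5)·(7, 4) + (3/5)·(-12, -6) = (-22/5, -2).

(-22/5, -2)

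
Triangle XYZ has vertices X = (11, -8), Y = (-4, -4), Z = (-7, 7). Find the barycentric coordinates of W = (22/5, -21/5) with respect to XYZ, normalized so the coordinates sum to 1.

(3/5, 1/5, 1/5)

Signed area of the reference triangle: [XYZ] = ½·(11·(-4−7) + (-4)·(7−(-8)) + (-7)·(-8−(-4))) = ½·(-121 − 60 + 28) = -153/2.
[WYZ] = ½·((22/5)·(-4−7) + (-4)·(7−(-21/5)) + (-7)·(-21/5−(-4))) = ½·(-242/5 − 224/5 + 7/5) = -459/10, so the X-coordinate is (-459/10)/(-153/2) = 3/5.
[XWZ] = ½·(11·(-21/5−7) + (22/5)·(7−(-8)) + (-7)·(-8−(-21/5))) = ½·(-616/5 + 66 + 133/5) = -153/10, so the Y-coordinate is 1/5.
[XYW] = ½·(11·(-4−(-21/5)) + (-4)·(-21/5−(-8)) + (22/5)·(-8−(-4))) = ½·(11/5 − 76/5 − 88/5) = -153/10, so the Z-coordinate is 1/5.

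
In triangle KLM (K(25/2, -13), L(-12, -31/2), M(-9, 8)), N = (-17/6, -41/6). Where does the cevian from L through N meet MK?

(7/4, -5/2)

Barycentric coordinates of N with respect to KLM: (1/3, 1/3, 1/3).
On side MK the L-coordinate is zero; dropping N's L-weight 1/3 and renormalizing the remaining 1/3 : 1/3 gives weights 1/2, 1/2 on M, K.
J = (1/2)·(-9, 8) + (1/2)·(25/2, -13) = (7/4, -5/2).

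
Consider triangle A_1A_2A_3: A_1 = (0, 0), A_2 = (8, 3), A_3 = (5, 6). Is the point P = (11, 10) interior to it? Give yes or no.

Barycentric coordinates of P: (-10/11, 16/33, 47/33).
The three coordinates are negative, positive, positive; a point is interior exactly when all three are positive.

no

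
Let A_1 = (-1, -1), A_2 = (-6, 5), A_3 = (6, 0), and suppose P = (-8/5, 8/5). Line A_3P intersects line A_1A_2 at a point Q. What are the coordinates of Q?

(-7/2, 2)

Barycentric coordinates of P with respect to A_1A_2A_3: (2/5, 2/5, 1/5).
On side A_1A_2 the A_3-coordinate is zero; dropping P's A_3-weight 1/5 and renormalizing the remaining 2/5 : 2/5 gives weights 1/2, 1/2 on A_1, A_2.
Q = (1/2)·(-1, -1) + (1/2)·(-6, 5) = (-7/2, 2).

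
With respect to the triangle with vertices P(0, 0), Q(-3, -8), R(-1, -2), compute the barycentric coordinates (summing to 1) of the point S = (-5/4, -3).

Signed area of the reference triangle: [PQR] = ½·(0·(-8−(-2)) + (-3)·(-2−0) + (-1)·(0−(-8))) = ½·(0 + 6 − 8) = -1.
[SQR] = ½·((-5/4)·(-8−(-2)) + (-3)·(-2−(-3)) + (-1)·(-3−(-8))) = ½·(15/2 − 3 − 5) = -1/4, so the P-coordinate is (-1/4)/(-1) = 1/4.
[PSR] = ½·(0·(-3−(-2)) + (-5/4)·(-2−0) + (-1)·(0−(-3))) = ½·(0 + 5/2 − 3) = -1/4, so the Q-coordinate is 1/4.
[PQS] = ½·(0·(-8−(-3)) + (-3)·(-3−0) + (-5/4)·(0−(-8))) = ½·(0 + 9 − 10) = -1/2, so the R-coordinate is 1/2.

(1/4, 1/4, 1/2)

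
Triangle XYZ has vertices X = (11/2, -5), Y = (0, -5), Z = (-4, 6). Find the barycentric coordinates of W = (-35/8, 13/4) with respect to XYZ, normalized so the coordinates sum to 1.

(-1/4, 1/2, 3/4)

Signed area of the reference triangle: [XYZ] = ½·((11/2)·(-5−6) + 0·(6−(-5)) + (-4)·(-5−(-5))) = ½·(-121/2 + 0 + 0) = -121/4.
[WYZ] = ½·((-35/8)·(-5−6) + 0·(6−(13/4)) + (-4)·(13/4−(-5))) = ½·(385/8 + 0 − 33) = 121/16, so the X-coordinate is (121/16)/(-121/4) = -1/4.
[XWZ] = ½·((11/2)·(13/4−6) + (-35/8)·(6−(-5)) + (-4)·(-5−(13/4))) = ½·(-121/8 − 385/8 + 33) = -121/8, so the Y-coordinate is 1/2.
[XYW] = ½·((11/2)·(-5−(13/4)) + 0·(13/4−(-5)) + (-35/8)·(-5−(-5))) = ½·(-363/8 + 0 + 0) = -363/16, so the Z-coordinate is 3/4.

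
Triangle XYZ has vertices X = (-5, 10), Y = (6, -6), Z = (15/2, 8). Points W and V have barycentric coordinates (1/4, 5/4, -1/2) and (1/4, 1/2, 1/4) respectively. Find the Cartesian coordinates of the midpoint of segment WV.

(49/16, -15/4)

Barycentric coordinates of the midpoint are the average: (1/4, 7/8, -1/8).
Converting: (1/4)·X + (7/8)·Y + (-1/8)·Z = (49/16, -15/4).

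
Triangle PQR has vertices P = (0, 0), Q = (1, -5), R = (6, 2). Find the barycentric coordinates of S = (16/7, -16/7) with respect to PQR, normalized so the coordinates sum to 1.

Signed area of the reference triangle: [PQR] = ½·(0·(-5−2) + 1·(2−0) + 6·(0−(-5))) = ½·(0 + 2 + 30) = 16.
[SQR] = ½·((16/7)·(-5−2) + 1·(2−(-16/7)) + 6·(-16/7−(-5))) = ½·(-16 + 30/7 + 114/7) = 16/7, so the P-coordinate is (16/7)/16 = 1/7.
[PSR] = ½·(0·(-16/7−2) + (16/7)·(2−0) + 6·(0−(-16/7))) = ½·(0 + 32/7 + 96/7) = 64/7, so the Q-coordinate is 4/7.
[PQS] = ½·(0·(-5−(-16/7)) + 1·(-16/7−0) + (16/7)·(0−(-5))) = ½·(0 − 16/7 + 80/7) = 32/7, so the R-coordinate is 2/7.

(1/7, 4/7, 2/7)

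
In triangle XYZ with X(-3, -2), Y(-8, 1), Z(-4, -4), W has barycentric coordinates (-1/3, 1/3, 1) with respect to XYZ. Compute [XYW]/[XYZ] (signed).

The signed ratio [XYW]/[XYZ] equals the barycentric coordinate of W at vertex Z, which is 1.

1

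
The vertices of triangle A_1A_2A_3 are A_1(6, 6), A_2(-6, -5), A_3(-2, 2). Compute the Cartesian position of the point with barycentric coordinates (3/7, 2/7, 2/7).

(2/7, 12/7)

P = (3/7)·A_1 + (2/7)·A_2 + (2/7)·A_3.
x-coordinate: (3/7)·6 + (2/7)·(-6) + (2/7)·(-2) = 2/7.
y-coordinate: (3/7)·6 + (2/7)·(-5) + (2/7)·2 = 12/7.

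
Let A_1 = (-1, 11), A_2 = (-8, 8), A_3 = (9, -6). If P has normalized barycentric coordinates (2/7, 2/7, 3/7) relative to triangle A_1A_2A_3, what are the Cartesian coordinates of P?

P = (2/7)·A_1 + (2/7)·A_2 + (3/7)·A_3.
x-coordinate: (2/7)·(-1) + (2/7)·(-8) + (3/7)·9 = 9/7.
y-coordinate: (2/7)·11 + (2/7)·8 + (3/7)·(-6) = 20/7.

(9/7, 20/7)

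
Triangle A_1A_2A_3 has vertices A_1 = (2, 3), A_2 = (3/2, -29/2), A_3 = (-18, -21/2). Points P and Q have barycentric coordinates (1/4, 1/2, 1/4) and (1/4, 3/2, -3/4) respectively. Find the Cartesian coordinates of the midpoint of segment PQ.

Barycentric coordinates of the midpoint are the average: (1/4, 1, -1/4).
Converting: (1/4)·A_1 + 1·A_2 + (-1/4)·A_3 = (13/2, -89/8).

(13/2, -89/8)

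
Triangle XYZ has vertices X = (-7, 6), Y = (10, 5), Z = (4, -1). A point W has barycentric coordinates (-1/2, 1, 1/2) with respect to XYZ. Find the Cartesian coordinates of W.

(31/2, 3/2)

W = (-1/2)·X + 1·Y + (1/2)·Z.
x-coordinate: (-1/2)·(-7) + 1·10 + (1/2)·4 = 31/2.
y-coordinate: (-1/2)·6 + 1·5 + (1/2)·(-1) = 3/2.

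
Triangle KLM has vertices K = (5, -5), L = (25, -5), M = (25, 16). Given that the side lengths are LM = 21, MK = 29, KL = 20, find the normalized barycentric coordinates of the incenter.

(3/10, 29/70, 2/7)

The incenter has barycentric coordinates proportional to the opposite side lengths: (21 : 29 : 20).
Normalizing by 21+29+20 = 70 gives (3/10, 29/70, 2/7).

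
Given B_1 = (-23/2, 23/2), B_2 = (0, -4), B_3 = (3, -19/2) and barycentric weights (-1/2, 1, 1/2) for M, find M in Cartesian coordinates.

M = (-1/2)·B_1 + 1·B_2 + (1/2)·B_3.
x-coordinate: (-1/2)·(-23/2) + 1·0 + (1/2)·3 = 29/4.
y-coordinate: (-1/2)·(23/2) + 1·(-4) + (1/2)·(-19/2) = -29/2.

(29/4, -29/2)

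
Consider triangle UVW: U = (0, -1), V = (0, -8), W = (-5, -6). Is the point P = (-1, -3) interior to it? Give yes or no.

yes

Barycentric coordinates of P: (23/35, 1/7, 1/5).
The three coordinates are positive, positive, positive; a point is interior exactly when all three are positive.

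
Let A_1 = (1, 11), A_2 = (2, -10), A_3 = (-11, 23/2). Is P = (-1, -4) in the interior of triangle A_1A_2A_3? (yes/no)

yes

Barycentric coordinates of P: (27/503, 362/503, 114/503).
The three coordinates are positive, positive, positive; a point is interior exactly when all three are positive.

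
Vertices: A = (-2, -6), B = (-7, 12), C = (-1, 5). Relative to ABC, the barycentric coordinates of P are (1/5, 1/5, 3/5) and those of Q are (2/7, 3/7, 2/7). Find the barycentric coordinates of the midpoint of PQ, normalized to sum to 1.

(17/70, 11/35, 31/70)

Since both coordinate triples sum to 1, the midpoint's barycentrics are the componentwise average.
(1/5+2/7)/2 = 17/70; similarly 11/35 and 31/70.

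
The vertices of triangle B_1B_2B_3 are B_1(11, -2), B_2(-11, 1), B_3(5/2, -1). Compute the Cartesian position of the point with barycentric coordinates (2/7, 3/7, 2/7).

(-6/7, -3/7)

M = (2/7)·B_1 + (3/7)·B_2 + (2/7)·B_3.
x-coordinate: (2/7)·11 + (3/7)·(-11) + (2/7)·(5/2) = -6/7.
y-coordinate: (2/7)·(-2) + (3/7)·1 + (2/7)·(-1) = -3/7.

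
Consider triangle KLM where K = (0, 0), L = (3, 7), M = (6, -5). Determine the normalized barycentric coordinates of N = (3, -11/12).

Signed area of the reference triangle: [KLM] = ½·(0·(7−(-5)) + 3·(-5−0) + 6·(0−7)) = ½·(0 − 15 − 42) = -57/2.
[NLM] = ½·(3·(7−(-5)) + 3·(-5−(-11/12)) + 6·(-11/12−7)) = ½·(36 − 49/4 − 95/2) = -95/8, so the K-coordinate is (-95/8)/(-57/2) = 5/12.
[KNM] = ½·(0·(-11/12−(-5)) + 3·(-5−0) + 6·(0−(-11/12))) = ½·(0 − 15 + 11/2) = -19/4, so the L-coordinate is 1/6.
[KLN] = ½·(0·(7−(-11/12)) + 3·(-11/12−0) + 3·(0−7)) = ½·(0 − 11/4 − 21) = -95/8, so the M-coordinate is 5/12.
Check: 5/12 + 1/6 + 5/12 = 1.

(5/12, 1/6, 5/12)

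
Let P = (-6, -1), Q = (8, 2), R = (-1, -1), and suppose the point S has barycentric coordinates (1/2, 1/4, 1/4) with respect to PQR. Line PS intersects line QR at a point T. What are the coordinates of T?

Line PS meets QR where the P-coordinate vanishes; zeroing S's P-weight and renormalizing leaves Q, R-weights 1/4 : 1/4 → (1/2, 1/2).
So T = (1/2)·Q + (1/2)·R = (7/2, 1/2).

(7/2, 1/2)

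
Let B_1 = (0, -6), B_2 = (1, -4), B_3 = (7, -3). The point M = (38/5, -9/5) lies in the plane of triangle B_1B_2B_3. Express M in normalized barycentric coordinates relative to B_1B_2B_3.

Signed area of the reference triangle: [B_1B_2B_3] = ½·(0·(-4−(-3)) + 1·(-3−(-6)) + 7·(-6−(-4))) = ½·(0 + 3 − 14) = -11/2.
[MB_2B_3] = ½·((38/5)·(-4−(-3)) + 1·(-3−(-9/5)) + 7·(-9/5−(-4))) = ½·(-38/5 − 6/5 + 77/5) = 33/10, so the B_1-coordinate is (33/10)/(-11/2) = -3/5.
[B_1MB_3] = ½·(0·(-9/5−(-3)) + (38/5)·(-3−(-6)) + 7·(-6−(-9/5))) = ½·(0 + 114/5 − 147/5) = -33/10, so the B_2-coordinate is 3/5.
[B_1B_2M] = ½·(0·(-4−(-9/5)) + 1·(-9/5−(-6)) + (38/5)·(-6−(-4))) = ½·(0 + 21/5 − 76/5) = -11/2, so the B_3-coordinate is 1.
Check: -3/5 + 3/5 + 1 = 1.

(-3/5, 3/5, 1)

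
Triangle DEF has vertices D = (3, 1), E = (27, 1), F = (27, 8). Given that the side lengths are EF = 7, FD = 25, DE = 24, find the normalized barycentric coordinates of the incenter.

The incenter has barycentric coordinates proportional to the opposite side lengths: (7 : 25 : 24).
Normalizing by 7+25+24 = 56 gives (1/8, 25/56, 3/7).

(1/8, 25/56, 3/7)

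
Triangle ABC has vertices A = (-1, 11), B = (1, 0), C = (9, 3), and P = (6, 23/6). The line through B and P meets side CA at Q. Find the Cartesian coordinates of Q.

Barycentric coordinates of P with respect to ABC: (1/6, 1/6, 2/3).
On side CA the B-coordinate is zero; dropping P's B-weight 1/6 and renormalizing the remaining 2/3 : 1/6 gives weights 4/5, 1/5 on C, A.
Q = (4/5)·(9, 3) + (1/5)·(-1, 11) = (7, 23/5).

(7, 23/5)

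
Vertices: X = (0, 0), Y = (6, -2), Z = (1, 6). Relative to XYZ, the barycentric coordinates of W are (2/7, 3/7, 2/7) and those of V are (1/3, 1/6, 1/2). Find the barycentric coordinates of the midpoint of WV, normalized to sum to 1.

(13/42, 25/84, 11/28)

Since both coordinate triples sum to 1, the midpoint's barycentrics are the componentwise average.
(2/7+1/3)/2 = 13/42; similarly 25/84 and 11/28.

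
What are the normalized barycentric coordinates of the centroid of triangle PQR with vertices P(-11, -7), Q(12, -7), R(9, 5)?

(1/3, 1/3, 1/3)

The centroid is the average of the vertices, so each weight is 1/3.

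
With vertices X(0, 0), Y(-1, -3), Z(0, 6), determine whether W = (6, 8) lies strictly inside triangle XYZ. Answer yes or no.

no

Barycentric coordinates of W: (26/3, -6, -5/3).
The three coordinates are positive, negative, negative; a point is interior exactly when all three are positive.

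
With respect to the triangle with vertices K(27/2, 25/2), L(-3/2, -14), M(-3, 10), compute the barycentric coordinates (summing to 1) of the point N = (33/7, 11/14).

Signed area of the reference triangle: [KLM] = ½·((27/2)·(-14−10) + (-3/2)·(10−(25/2)) + (-3)·(25/2−(-14))) = ½·(-324 + 15/4 − 159/2) = -1599/8.
[NLM] = ½·((33/7)·(-14−10) + (-3/2)·(10−(11/14)) + (-3)·(11/14−(-14))) = ½·(-792/7 − 387/28 − 621/14) = -4797/56, so the K-coordinate is (-4797/56)/(-1599/8) = 3/7.
[KNM] = ½·((27/2)·(11/14−10) + (33/7)·(10−(25/2)) + (-3)·(25/2−(11/14))) = ½·(-3483/28 − 165/14 − 246/7) = -4797/56, so the L-coordinate is 3/7.
[KLN] = ½·((27/2)·(-14−(11/14)) + (-3/2)·(11/14−(25/2)) + (33/7)·(25/2−(-14))) = ½·(-5589/28 + 123/7 + 1749/14) = -1599/56, so the M-coordinate is 1/7.

(3/7, 3/7, 1/7)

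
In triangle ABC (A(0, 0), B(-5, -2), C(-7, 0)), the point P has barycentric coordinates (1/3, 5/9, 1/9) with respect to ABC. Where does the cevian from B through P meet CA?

Line BP meets CA where the B-coordinate vanishes; zeroing P's B-weight and renormalizing leaves C, A-weights 1/9 : 1/3 → (1/4, 3/4).
So Q = (1/4)·C + (3/4)·A = (-7/4, 0).

(-7/4, 0)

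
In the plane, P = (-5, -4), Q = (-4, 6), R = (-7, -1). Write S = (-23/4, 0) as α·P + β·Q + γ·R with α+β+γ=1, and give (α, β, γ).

(1/4, 1/4, 1/2)

Signed area of the reference triangle: [PQR] = ½·((-5)·(6−(-1)) + (-4)·(-1−(-4)) + (-7)·(-4−6)) = ½·(-35 − 12 + 70) = 23/2.
[SQR] = ½·((-23/4)·(6−(-1)) + (-4)·(-1−0) + (-7)·(0−6)) = ½·(-161/4 + 4 + 42) = 23/8, so the P-coordinate is (23/8)/(23/2) = 1/4.
[PSR] = ½·((-5)·(0−(-1)) + (-23/4)·(-1−(-4)) + (-7)·(-4−0)) = ½·(-5 − 69/4 + 28) = 23/8, so the Q-coordinate is 1/4.
[PQS] = ½·((-5)·(6−0) + (-4)·(0−(-4)) + (-23/4)·(-4−6)) = ½·(-30 − 16 + 115/2) = 23/4, so the R-coordinate is 1/2.
Check: 1/4 + 1/4 + 1/2 = 1.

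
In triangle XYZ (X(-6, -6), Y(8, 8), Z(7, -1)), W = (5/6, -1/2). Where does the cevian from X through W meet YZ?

Barycentric coordinates of W with respect to XYZ: (1/2, 1/3, 1/6).
On side YZ the X-coordinate is zero; dropping W's X-weight 1/2 and renormalizing the remaining 1/3 : 1/6 gives weights 2/3, 1/3 on Y, Z.
V = (2/3)·(8, 8) + (1/3)·(7, -1) = (23/3, 5).

(23/3, 5)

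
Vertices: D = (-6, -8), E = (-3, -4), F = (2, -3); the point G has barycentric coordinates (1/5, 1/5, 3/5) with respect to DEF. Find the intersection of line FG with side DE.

(-9/2, -6)

Line FG meets DE where the F-coordinate vanishes; zeroing G's F-weight and renormalizing leaves D, E-weights 1/5 : 1/5 → (1/2, 1/2).
So H = (1/2)·D + (1/2)·E = (-9/2, -6).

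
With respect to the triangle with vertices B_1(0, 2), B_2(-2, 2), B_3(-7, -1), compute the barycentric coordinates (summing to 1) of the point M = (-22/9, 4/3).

(1/3, 4/9, 2/9)

Signed area of the reference triangle: [B_1B_2B_3] = ½·(0·(2−(-1)) + (-2)·(-1−2) + (-7)·(2−2)) = ½·(0 + 6 + 0) = 3.
[MB_2B_3] = ½·((-22/9)·(2−(-1)) + (-2)·(-1−(4/3)) + (-7)·(4/3−2)) = ½·(-22/3 + 14/3 + 14/3) = 1, so the B_1-coordinate is 1/3 = 1/3.
[B_1MB_3] = ½·(0·(4/3−(-1)) + (-22/9)·(-1−2) + (-7)·(2−(4/3))) = ½·(0 + 22/3 − 14/3) = 4/3, so the B_2-coordinate is 4/9.
[B_1B_2M] = ½·(0·(2−(4/3)) + (-2)·(4/3−2) + (-22/9)·(2−2)) = ½·(0 + 4/3 + 0) = 2/3, so the B_3-coordinate is 2/9.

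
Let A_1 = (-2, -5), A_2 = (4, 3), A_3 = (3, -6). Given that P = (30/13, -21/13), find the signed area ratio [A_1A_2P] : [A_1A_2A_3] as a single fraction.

4/13

[A_1A_2A_3] = ½·((-2)·(3−(-6)) + 4·(-6−(-5)) + 3·(-5−3)) = ½·(-18 − 4 − 24) = -23.
[A_1A_2P] = ½·((-2)·(3−(-21/13)) + 4·(-21/13−(-5)) + (30/13)·(-5−3)) = ½·(-120/13 + 176/13 − 240/13) = -92/13, so the ratio is (-92/13)/(-23) = 4/13.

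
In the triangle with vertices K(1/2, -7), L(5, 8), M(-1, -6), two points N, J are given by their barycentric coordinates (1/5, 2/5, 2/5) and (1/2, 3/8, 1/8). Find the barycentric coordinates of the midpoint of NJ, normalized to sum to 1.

Since both coordinate triples sum to 1, the midpoint's barycentrics are the componentwise average.
(1/5+1/2)/2 = 7/20; similarly 31/80 and 21/80.

(7/20, 31/80, 21/80)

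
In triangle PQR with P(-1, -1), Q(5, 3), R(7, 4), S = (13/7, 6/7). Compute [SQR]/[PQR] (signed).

4/7

[PQR] = ½·((-1)·(3−4) + 5·(4−(-1)) + 7·(-1−3)) = ½·(1 + 25 − 28) = -1.
[SQR] = ½·((13/7)·(3−4) + 5·(4−(6/7)) + 7·(6/7−3)) = ½·(-13/7 + 110/7 − 15) = -4/7, so the ratio is (-4/7)/(-1) = 4/7.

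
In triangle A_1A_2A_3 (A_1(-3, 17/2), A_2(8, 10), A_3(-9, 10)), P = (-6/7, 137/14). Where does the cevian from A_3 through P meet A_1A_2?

(21/4, 77/8)

Barycentric coordinates of P with respect to A_1A_2A_3: (1/7, 3/7, 3/7).
On side A_1A_2 the A_3-coordinate is zero; dropping P's A_3-weight 3/7 and renormalizing the remaining 1/7 : 3/7 gives weights 1/4, 3/4 on A_1, A_2.
Q = (1/4)·(-3, 17/2) + (3/4)·(8, 10) = (21/4, 77/8).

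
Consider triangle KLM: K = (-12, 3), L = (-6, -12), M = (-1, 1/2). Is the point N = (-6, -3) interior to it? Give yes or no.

Barycentric coordinates of N: (3/10, 17/50, 9/25).
The three coordinates are positive, positive, positive; a point is interior exactly when all three are positive.

yes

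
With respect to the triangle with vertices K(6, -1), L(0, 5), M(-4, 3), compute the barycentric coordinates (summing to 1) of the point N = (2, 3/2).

Signed area of the reference triangle: [KLM] = ½·(6·(5−3) + 0·(3−(-1)) + (-4)·(-1−5)) = ½·(12 + 0 + 24) = 18.
[NLM] = ½·(2·(5−3) + 0·(3−(3/2)) + (-4)·(3/2−5)) = ½·(4 + 0 + 14) = 9, so the K-coordinate is 9/18 = 1/2.
[KNM] = ½·(6·(3/2−3) + 2·(3−(-1)) + (-4)·(-1−(3/2))) = ½·(-9 + 8 + 10) = 9/2, so the L-coordinate is 1/4.
[KLN] = ½·(6·(5−(3/2)) + 0·(3/2−(-1)) + 2·(-1−5)) = ½·(21 + 0 − 12) = 9/2, so the M-coordinate is 1/4.
Check: 1/2 + 1/4 + 1/4 = 1.

(1/2, 1/4, 1/4)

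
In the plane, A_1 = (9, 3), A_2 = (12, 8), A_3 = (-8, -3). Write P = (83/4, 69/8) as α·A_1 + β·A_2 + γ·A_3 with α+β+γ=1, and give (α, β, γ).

Signed area of the reference triangle: [A_1A_2A_3] = ½·(9·(8−(-3)) + 12·(-3−3) + (-8)·(3−8)) = ½·(99 − 72 + 40) = 67/2.
[PA_2A_3] = ½·((83/4)·(8−(-3)) + 12·(-3−(69/8)) + (-8)·(69/8−8)) = ½·(913/4 − 279/2 − 5) = 335/8, so the A_1-coordinate is (335/8)/(67/2) = 5/4.
[A_1PA_3] = ½·(9·(69/8−(-3)) + (83/4)·(-3−3) + (-8)·(3−(69/8))) = ½·(837/8 − 249/2 + 45) = 201/16, so the A_2-coordinate is 3/8.
[A_1A_2P] = ½·(9·(8−(69/8)) + 12·(69/8−3) + (83/4)·(3−8)) = ½·(-45/8 + 135/2 − 415/4) = -335/16, so the A_3-coordinate is -5/8.
Check: 5/4 + 3/8 − 5/8 = 1.

(5/4, 3/8, -5/8)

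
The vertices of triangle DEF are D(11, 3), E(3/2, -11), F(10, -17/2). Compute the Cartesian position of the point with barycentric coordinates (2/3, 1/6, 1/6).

G = (2/3)·D + (1/6)·E + (1/6)·F.
x-coordinate: (2/3)·11 + (1/6)·(3/2) + (1/6)·10 = 37/4.
y-coordinate: (2/3)·3 + (1/6)·(-11) + (1/6)·(-17/2) = -5/4.

(37/4, -5/4)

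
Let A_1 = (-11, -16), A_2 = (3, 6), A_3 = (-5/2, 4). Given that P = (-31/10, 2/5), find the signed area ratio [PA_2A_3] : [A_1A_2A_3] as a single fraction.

1/5

[A_1A_2A_3] = ½·((-11)·(6−4) + 3·(4−(-16)) + (-5/2)·(-16−6)) = ½·(-22 + 60 + 55) = 93/2.
[PA_2A_3] = ½·((-31/10)·(6−4) + 3·(4−(2/5)) + (-5/2)·(2/5−6)) = ½·(-31/5 + 54/5 + 14) = 93/10, so the ratio is (93/10)/(93/2) = 1/5.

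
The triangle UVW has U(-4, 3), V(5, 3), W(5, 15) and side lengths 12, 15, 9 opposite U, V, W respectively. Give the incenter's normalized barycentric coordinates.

The incenter has barycentric coordinates proportional to the opposite side lengths: (12 : 15 : 9).
Normalizing by 12+15+9 = 36 gives (1/3, 5/12, 1/4).

(1/3, 5/12, 1/4)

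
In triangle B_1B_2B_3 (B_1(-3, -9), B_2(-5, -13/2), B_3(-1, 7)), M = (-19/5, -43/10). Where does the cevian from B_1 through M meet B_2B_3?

(-4, -25/8)

Barycentric coordinates of M with respect to B_1B_2B_3: (1/5, 3/5, 1/5).
On side B_2B_3 the B_1-coordinate is zero; dropping M's B_1-weight 1/5 and renormalizing the remaining 3/5 : 1/5 gives weights 3/4, 1/4 on B_2, B_3.
N = (3/4)·(-5, -13/2) + (1/4)·(-1, 7) = (-4, -25/8).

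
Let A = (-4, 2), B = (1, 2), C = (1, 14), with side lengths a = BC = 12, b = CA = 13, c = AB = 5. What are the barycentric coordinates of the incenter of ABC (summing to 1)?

The incenter has barycentric coordinates proportional to the opposite side lengths: (12 : 13 : 5).
Normalizing by 12+13+5 = 30 gives (2/5, 13/30, 1/6).

(2/5, 13/30, 1/6)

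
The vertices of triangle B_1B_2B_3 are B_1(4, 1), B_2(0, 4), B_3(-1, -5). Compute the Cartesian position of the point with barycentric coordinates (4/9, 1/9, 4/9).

M = (4/9)·B_1 + (1/9)·B_2 + (4/9)·B_3.
x-coordinate: (4/9)·4 + (1/9)·0 + (4/9)·(-1) = 4/3.
y-coordinate: (4/9)·1 + (1/9)·4 + (4/9)·(-5) = -4/3.

(4/3, -4/3)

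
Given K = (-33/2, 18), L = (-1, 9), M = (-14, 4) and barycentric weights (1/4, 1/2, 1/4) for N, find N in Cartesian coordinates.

N = (1/4)·K + (1/2)·L + (1/4)·M.
x-coordinate: (1/4)·(-33/2) + (1/2)·(-1) + (1/4)·(-14) = -65/8.
y-coordinate: (1/4)·18 + (1/2)·9 + (1/4)·4 = 10.

(-65/8, 10)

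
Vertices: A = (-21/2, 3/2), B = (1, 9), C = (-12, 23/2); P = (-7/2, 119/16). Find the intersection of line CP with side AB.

(-16/7, 48/7)

Barycentric coordinates of P with respect to ABC: (1/4, 5/8, 1/8).
On side AB the C-coordinate is zero; dropping P's C-weight 1/8 and renormalizing the remaining 1/4 : 5/8 gives weights 2/7, 5/7 on A, B.
Q = (2/7)·(-21/2, 3/2) + (5/7)·(1, 9) = (-16/7, 48/7).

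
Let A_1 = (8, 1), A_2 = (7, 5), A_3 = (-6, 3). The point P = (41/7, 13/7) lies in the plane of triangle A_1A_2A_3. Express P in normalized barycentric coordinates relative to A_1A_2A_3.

(5/7, 1/7, 1/7)

Signed area of the reference triangle: [A_1A_2A_3] = ½·(8·(5−3) + 7·(3−1) + (-6)·(1−5)) = ½·(16 + 14 + 24) = 27.
[PA_2A_3] = ½·((41/7)·(5−3) + 7·(3−(13/7)) + (-6)·(13/7−5)) = ½·(82/7 + 8 + 132/7) = 135/7, so the A_1-coordinate is (135/7)/27 = 5/7.
[A_1PA_3] = ½·(8·(13/7−3) + (41/7)·(3−1) + (-6)·(1−(13/7))) = ½·(-64/7 + 82/7 + 36/7) = 27/7, so the A_2-coordinate is 1/7.
[A_1A_2P] = ½·(8·(5−(13/7)) + 7·(13/7−1) + (41/7)·(1−5)) = ½·(176/7 + 6 − 164/7) = 27/7, so the A_3-coordinate is 1/7.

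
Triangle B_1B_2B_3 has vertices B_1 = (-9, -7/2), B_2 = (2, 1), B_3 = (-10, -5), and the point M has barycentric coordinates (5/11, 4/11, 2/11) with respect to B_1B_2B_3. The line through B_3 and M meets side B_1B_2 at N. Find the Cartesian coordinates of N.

(-37/9, -3/2)

Line B_3M meets B_1B_2 where the B_3-coordinate vanishes; zeroing M's B_3-weight and renormalizing leaves B_1, B_2-weights 5/11 : 4/11 → (5/9, 4/9).
So N = (5/9)·B_1 + (4/9)·B_2 = (-37/9, -3/2).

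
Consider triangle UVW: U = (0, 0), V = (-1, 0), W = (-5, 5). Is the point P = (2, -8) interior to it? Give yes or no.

no

Barycentric coordinates of P: (-17/5, 6, -8/5).
The three coordinates are negative, positive, negative; a point is interior exactly when all three are positive.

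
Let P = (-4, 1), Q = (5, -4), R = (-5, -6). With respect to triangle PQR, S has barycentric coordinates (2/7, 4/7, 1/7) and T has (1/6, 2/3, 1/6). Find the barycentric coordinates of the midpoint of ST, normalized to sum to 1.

(19/84, 13/21, 13/84)

Since both coordinate triples sum to 1, the midpoint's barycentrics are the componentwise average.
(2/7+1/6)/2 = 19/84; similarly 13/21 and 13/84.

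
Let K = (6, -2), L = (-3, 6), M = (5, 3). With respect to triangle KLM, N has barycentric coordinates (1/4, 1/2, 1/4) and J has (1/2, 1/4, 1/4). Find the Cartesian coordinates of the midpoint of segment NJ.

Barycentric coordinates of the midpoint are the average: (3/8, 3/8, 1/4).
Converting: (3/8)·K + (3/8)·L + (1/4)·M = (19/8, 9/4).

(19/8, 9/4)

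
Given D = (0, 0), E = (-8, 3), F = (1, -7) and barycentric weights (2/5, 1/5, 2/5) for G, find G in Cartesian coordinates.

(-6/5, -11/5)

G = (2/5)·D + (1/5)·E + (2/5)·F.
x-coordinate: (2/5)·0 + (1/5)·(-8) + (2/5)·1 = -6/5.
y-coordinate: (2/5)·0 + (1/5)·3 + (2/5)·(-7) = -11/5.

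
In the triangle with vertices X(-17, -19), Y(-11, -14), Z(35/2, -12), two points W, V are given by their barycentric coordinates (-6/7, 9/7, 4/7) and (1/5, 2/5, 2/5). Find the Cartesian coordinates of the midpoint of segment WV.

(337/70, -797/70)

Barycentric coordinates of the midpoint are the average: (-23/70, 59/70, 17/35).
Converting: (-23/70)·X + (59/70)·Y + (17/35)·Z = (337/70, -797/70).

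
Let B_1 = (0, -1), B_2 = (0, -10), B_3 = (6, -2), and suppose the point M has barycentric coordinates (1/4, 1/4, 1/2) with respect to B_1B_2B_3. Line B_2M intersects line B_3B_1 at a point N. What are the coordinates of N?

Line B_2M meets B_3B_1 where the B_2-coordinate vanishes; zeroing M's B_2-weight and renormalizing leaves B_3, B_1-weights 1/2 : 1/4 → (2/3, 1/3).
So N = (2/3)·B_3 + (1/3)·B_1 = (4, -5/3).

(4, -5/3)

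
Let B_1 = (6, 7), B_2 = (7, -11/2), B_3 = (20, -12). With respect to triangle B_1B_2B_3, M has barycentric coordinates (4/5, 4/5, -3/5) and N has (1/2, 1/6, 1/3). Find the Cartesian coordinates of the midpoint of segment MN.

(277/60, 419/120)

Barycentric coordinates of the midpoint are the average: (13/20, 29/60, -2/15).
Converting: (13/20)·B_1 + (29/60)·B_2 + (-2/15)·B_3 = (277/60, 419/120).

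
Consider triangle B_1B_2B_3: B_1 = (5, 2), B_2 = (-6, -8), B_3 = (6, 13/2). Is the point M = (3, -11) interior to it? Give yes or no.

Barycentric coordinates of M: (333/79, -8/79, -246/79).
The three coordinates are positive, negative, negative; a point is interior exactly when all three are positive.

no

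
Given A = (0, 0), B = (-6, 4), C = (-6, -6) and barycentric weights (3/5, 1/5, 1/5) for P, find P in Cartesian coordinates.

(-12/5, -2/5)

P = (3/5)·A + (1/5)·B + (1/5)·C.
x-coordinate: (3/5)·0 + (1/5)·(-6) + (1/5)·(-6) = -12/5.
y-coordinate: (3/5)·0 + (1/5)·4 + (1/5)·(-6) = -2/5.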